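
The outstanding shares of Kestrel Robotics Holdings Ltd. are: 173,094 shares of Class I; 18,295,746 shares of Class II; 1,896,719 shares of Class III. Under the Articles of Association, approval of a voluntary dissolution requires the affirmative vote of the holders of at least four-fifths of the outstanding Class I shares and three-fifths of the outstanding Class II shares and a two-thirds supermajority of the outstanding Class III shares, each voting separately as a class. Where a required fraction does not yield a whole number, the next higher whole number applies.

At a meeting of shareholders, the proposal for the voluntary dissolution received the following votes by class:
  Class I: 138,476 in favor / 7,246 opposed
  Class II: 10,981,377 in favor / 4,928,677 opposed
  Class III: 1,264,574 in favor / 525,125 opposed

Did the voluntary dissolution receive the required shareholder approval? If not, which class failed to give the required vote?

Class I: 4/5 of 173094 = 138475.20, rounded up to 138476; 138,476 required, 138,476 in favor — approved.
Class II: 3/5 of 18295746 = 10977447.60, rounded up to 10977448; 10,977,448 required, 10,981,377 in favor — approved.
Class III: 2/3 of 1896719 = 1264479.33, rounded up to 1264480; 1,264,480 required, 1,264,574 in favor — approved.

Approved — every class gave the required vote.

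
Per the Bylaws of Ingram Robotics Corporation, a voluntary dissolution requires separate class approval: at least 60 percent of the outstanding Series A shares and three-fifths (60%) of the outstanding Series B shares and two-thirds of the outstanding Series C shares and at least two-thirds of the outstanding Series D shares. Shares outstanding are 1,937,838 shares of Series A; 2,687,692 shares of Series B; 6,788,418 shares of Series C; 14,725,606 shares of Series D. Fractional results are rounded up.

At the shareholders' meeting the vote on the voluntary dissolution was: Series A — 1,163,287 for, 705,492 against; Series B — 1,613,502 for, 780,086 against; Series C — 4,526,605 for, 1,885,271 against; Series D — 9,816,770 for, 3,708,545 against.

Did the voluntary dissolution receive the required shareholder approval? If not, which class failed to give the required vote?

Not approved — the Series D shares did not give the required vote.

Series A: 3/5 of 1937838 = 1162702.80, rounded up to 1162703; 1,162,703 required, 1,163,287 in favor — approved.
Series B: 3/5 of 2687692 = 1612615.20, rounded up to 1612616; 1,612,616 required, 1,613,502 in favor — approved.
Series C: 2/3 of 6788418 = 4525612; 4,525,612 required, 4,526,605 in favor — approved.
Series D: 2/3 of 14725606 = 9817070.67, rounded up to 9817071; 9,817,071 required, 9,816,770 in favor — not approved.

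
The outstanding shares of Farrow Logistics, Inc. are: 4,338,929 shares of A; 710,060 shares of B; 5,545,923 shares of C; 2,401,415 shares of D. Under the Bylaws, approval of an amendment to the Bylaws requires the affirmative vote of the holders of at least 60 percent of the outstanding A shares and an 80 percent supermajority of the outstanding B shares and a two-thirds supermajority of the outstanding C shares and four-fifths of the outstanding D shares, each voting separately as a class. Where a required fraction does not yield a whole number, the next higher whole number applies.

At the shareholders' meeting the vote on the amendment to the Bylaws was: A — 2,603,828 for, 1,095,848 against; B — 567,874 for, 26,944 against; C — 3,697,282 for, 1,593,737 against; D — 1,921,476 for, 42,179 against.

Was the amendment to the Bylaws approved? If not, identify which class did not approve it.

Not approved — the B shares did not give the required vote.

A: 3/5 of 4338929 = 2603357.40, rounded up to 2603358; 2,603,358 required, 2,603,828 in favor — approved.
B: 4/5 of 710060 = 568048; 568,048 required, 567,874 in favor — not approved.
C: 2/3 of 5545923 = 3697282; 3,697,282 required, 3,697,282 in favor — approved.
D: 4/5 of 2401415 = 1921132; 1,921,132 required, 1,921,476 in favor — approved.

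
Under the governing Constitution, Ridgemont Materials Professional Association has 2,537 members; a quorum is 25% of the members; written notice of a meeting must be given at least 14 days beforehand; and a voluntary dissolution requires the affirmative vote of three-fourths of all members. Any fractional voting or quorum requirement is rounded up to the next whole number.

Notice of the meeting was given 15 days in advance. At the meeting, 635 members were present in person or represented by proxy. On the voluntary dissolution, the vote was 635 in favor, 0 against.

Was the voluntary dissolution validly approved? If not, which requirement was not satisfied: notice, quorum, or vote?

Invalid — vote requirement not satisfied.

Notice: 15 days given; 14 required. Satisfied.
Quorum: 25% of 2,537 = 634.25, rounded up to 635; 635 present. Satisfied.
Vote: requires three-fourths of all members (2,537); 3/4 of 2537 = 1902.75, rounded up to 1903, so 1,903 needed; 635 in favor. Not satisfied.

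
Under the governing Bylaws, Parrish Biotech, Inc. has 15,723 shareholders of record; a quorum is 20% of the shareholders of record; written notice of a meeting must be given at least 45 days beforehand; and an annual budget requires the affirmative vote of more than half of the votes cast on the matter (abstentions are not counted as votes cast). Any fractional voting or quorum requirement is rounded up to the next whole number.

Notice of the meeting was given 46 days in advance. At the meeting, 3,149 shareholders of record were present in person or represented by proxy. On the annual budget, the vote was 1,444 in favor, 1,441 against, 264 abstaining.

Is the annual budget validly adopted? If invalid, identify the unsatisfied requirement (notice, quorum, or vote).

Notice: 46 days given; 45 required. Satisfied.
Quorum: 20% of 15,723 = 3,144.60, rounded up to 3,145; 3,149 present. Satisfied.
Vote: requires a majority of the votes cast (3,149 − 264 abstaining = 2,885); a majority of 2885 is 1443, so 1,443 needed; 1,444 in favor. Satisfied.

Valid — all requirements satisfied.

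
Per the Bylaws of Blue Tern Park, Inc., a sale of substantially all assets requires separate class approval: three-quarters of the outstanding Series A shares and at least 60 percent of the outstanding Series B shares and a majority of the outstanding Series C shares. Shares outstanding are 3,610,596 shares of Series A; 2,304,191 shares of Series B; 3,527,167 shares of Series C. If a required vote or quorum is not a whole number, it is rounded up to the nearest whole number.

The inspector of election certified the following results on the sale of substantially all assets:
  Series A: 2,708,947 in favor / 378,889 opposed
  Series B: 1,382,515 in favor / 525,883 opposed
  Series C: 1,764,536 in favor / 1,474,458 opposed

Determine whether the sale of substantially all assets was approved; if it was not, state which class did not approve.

Approved — every class gave the required vote.

Series A: 3/4 of 3610596 = 2707947; 2,707,947 required, 2,708,947 in favor — approved.
Series B: 3/5 of 2304191 = 1382514.60, rounded up to 1382515; 1,382,515 required, 1,382,515 in favor — approved.
Series C: a majority of 3527167 is 1763584; 1,763,584 required, 1,764,536 in favor — approved.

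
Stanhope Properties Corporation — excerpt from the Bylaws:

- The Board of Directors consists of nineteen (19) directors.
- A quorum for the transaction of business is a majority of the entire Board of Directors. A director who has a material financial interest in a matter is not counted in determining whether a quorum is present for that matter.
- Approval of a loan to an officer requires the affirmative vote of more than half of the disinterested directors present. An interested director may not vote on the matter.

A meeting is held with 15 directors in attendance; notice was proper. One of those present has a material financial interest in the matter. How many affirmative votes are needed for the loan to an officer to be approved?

8

The loan to an officer requires a majority of the disinterested directors present (15 − 1 = 14).
A majority of 14 is 8.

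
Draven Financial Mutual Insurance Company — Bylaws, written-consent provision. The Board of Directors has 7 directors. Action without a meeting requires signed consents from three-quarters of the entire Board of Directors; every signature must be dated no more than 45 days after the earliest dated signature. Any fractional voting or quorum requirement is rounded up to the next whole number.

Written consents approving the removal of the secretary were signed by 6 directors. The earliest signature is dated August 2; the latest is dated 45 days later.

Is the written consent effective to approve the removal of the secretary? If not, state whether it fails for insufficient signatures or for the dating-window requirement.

Signatures required: three-quarters of 7 — 3/4 of 7 = 5.25, rounded up to 6, so 6 needed; 6 signed. Sufficient.
Dating window: the latest signature is 45 days after the earliest; the limit is 45 days. Within the window.

Effective — both the signature and dating-window requirements are satisfied.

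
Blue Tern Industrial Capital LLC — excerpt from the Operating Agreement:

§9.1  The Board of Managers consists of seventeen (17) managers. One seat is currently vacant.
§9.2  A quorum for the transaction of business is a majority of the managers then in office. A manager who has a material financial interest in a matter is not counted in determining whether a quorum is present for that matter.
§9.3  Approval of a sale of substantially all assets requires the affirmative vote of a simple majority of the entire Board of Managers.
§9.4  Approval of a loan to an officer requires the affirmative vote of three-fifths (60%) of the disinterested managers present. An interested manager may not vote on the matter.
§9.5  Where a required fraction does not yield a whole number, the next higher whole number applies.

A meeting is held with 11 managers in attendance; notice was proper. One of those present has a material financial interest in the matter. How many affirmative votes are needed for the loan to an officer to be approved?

The loan to an officer requires three-fifths of the disinterested managers present (11 − 1 = 10).
3/5 of 10 = 6.

6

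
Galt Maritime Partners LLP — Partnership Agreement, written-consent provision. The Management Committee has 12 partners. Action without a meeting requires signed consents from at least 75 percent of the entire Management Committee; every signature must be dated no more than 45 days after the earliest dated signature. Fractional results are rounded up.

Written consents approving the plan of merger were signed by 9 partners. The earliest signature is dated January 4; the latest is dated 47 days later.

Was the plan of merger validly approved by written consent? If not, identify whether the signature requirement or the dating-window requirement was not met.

Signatures required: at least 75 percent of 12 — 3/4 of 12 = 9, so 9 needed; 9 signed. Sufficient.
Dating window: the latest signature is 47 days after the earliest; the limit is 45 days. Outside the window.

Not effective — dating-window requirement not satisfied.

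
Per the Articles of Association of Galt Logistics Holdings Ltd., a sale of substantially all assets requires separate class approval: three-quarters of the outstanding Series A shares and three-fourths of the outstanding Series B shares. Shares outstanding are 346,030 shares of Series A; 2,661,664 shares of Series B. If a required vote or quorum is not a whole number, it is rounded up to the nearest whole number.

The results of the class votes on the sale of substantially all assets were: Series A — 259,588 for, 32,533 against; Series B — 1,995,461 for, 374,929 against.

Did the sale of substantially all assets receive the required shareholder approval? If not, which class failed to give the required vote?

Series A: 3/4 of 346030 = 259522.50, rounded up to 259523; 259,523 required, 259,588 in favor — approved.
Series B: 3/4 of 2661664 = 1996248; 1,996,248 required, 1,995,461 in favor — not approved.

Not approved — the Series B shares did not give the required vote.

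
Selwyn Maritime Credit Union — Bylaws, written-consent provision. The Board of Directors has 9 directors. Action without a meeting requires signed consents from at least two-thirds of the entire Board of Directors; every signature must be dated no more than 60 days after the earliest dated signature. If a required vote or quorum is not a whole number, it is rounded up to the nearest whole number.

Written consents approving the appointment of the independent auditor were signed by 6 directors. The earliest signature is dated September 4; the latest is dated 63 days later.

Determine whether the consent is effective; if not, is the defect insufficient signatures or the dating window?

Signatures required: at least two-thirds of 9 — 2/3 of 9 = 6, so 6 needed; 6 signed. Sufficient.
Dating window: the latest signature is 63 days after the earliest; the limit is 60 days. Outside the window.

Not effective — dating-window requirement not satisfied.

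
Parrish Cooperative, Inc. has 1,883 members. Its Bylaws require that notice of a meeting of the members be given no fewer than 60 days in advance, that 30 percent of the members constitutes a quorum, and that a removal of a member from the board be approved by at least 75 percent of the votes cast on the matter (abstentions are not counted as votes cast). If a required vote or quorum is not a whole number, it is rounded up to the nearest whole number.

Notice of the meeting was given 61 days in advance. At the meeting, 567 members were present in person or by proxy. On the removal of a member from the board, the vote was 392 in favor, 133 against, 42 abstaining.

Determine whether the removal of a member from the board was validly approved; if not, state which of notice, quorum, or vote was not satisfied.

Notice: 61 days given; 60 required. Satisfied.
Quorum: 30% of 1,883 = 564.90, rounded up to 565; 567 present. Satisfied.
Vote: requires three-fourths of the votes cast (567 − 42 abstaining = 525); 3/4 of 525 = 393.75, rounded up to 394, so 394 needed; 392 in favor. Not satisfied.

Invalid — vote requirement not satisfied.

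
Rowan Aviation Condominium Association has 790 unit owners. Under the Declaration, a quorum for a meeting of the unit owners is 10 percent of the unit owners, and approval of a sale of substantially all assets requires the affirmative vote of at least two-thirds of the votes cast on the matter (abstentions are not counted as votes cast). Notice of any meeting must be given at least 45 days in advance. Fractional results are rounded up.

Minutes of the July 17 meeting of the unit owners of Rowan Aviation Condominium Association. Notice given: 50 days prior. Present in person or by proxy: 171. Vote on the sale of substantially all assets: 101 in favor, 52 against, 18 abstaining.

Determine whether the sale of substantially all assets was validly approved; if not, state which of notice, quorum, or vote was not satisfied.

Notice: 50 days given; 45 required. Satisfied.
Quorum: 10% of 790 = 79; 171 present. Satisfied.
Vote: requires two-thirds of the votes cast (171 − 18 abstaining = 153); 2/3 of 153 = 102, so 102 needed; 101 in favor. Not satisfied.

Invalid — vote requirement not satisfied.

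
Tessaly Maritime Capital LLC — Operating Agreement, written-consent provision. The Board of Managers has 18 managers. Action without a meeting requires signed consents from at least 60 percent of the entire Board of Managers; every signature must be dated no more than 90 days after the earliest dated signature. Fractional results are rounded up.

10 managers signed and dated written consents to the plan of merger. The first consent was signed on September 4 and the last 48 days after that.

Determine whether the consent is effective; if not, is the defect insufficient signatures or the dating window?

Not effective — insufficient signatures.

Signatures required: at least 60 percent of 18 — 3/5 of 18 = 10.80, rounded up to 11, so 11 needed; 10 signed. Insufficient.
Dating window: the latest signature is 48 days after the earliest; the limit is 90 days. Within the window.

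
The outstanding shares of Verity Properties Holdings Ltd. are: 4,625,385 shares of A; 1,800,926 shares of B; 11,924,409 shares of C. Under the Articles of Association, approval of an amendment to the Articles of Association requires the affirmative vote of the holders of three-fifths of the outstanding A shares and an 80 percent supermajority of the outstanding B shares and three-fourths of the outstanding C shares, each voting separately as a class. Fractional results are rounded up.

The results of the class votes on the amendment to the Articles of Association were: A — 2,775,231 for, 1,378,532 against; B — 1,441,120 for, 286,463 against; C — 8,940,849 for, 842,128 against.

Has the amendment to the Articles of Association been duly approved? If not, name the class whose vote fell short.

A: 3/5 of 4625385 = 2775231; 2,775,231 required, 2,775,231 in favor — approved.
B: 4/5 of 1800926 = 1440740.80, rounded up to 1440741; 1,440,741 required, 1,441,120 in favor — approved.
C: 3/4 of 11924409 = 8943306.75, rounded up to 8943307; 8,943,307 required, 8,940,849 in favor — not approved.

Not approved — the C shares did not give the required vote.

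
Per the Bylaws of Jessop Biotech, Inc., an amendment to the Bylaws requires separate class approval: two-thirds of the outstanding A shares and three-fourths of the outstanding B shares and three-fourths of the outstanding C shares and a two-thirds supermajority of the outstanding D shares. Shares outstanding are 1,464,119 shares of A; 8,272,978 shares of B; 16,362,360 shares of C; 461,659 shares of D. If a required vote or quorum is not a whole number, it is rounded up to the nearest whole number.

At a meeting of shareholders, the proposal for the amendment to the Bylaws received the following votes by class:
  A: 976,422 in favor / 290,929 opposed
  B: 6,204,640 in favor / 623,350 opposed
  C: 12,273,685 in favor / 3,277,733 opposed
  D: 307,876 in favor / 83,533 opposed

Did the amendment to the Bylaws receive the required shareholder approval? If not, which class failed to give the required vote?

A: 2/3 of 1464119 = 976079.33, rounded up to 976080; 976,080 required, 976,422 in favor — approved.
B: 3/4 of 8272978 = 6204733.50, rounded up to 6204734; 6,204,734 required, 6,204,640 in favor — not approved.
C: 3/4 of 16362360 = 12271770; 12,271,770 required, 12,273,685 in favor — approved.
D: 2/3 of 461659 = 307772.67, rounded up to 307773; 307,773 required, 307,876 in favor — approved.

Not approved — the B shares did not give the required vote.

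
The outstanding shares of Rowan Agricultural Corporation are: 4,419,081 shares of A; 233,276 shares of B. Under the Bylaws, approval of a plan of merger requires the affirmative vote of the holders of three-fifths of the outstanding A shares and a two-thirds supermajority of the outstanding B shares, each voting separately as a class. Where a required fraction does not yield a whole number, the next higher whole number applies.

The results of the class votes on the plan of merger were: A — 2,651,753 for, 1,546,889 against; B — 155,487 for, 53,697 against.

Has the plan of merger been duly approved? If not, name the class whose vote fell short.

A: 3/5 of 4419081 = 2651448.60, rounded up to 2651449; 2,651,449 required, 2,651,753 in favor — approved.
B: 2/3 of 233276 = 155517.33, rounded up to 155518; 155,518 required, 155,487 in favor — not approved.

Not approved — the B shares did not give the required vote.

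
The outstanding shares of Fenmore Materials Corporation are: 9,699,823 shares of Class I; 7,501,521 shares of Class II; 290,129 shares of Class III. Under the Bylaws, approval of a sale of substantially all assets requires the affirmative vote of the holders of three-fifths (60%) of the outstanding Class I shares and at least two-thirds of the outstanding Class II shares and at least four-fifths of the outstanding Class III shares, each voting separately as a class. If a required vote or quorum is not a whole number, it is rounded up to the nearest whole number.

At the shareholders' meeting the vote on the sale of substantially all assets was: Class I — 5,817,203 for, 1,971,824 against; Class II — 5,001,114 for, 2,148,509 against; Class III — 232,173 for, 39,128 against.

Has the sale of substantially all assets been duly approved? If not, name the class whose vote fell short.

Class I: 3/5 of 9699823 = 5819893.80, rounded up to 5819894; 5,819,894 required, 5,817,203 in favor — not approved.
Class II: 2/3 of 7501521 = 5001014; 5,001,014 required, 5,001,114 in favor — approved.
Class III: 4/5 of 290129 = 232103.20, rounded up to 232104; 232,104 required, 232,173 in favor — approved.

Not approved — the Class I shares did not give the required vote.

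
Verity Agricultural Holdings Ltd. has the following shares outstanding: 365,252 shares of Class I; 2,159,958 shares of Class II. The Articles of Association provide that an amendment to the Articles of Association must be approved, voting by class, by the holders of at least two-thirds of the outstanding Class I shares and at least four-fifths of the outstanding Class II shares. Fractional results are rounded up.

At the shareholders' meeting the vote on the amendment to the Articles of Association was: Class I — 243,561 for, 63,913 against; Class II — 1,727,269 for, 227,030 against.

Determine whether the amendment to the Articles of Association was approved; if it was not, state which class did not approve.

Not approved — the Class II shares did not give the required vote.

Class I: 2/3 of 365252 = 243501.33, rounded up to 243502; 243,502 required, 243,561 in favor — approved.
Class II: 4/5 of 2159958 = 1727966.40, rounded up to 1727967; 1,727,967 required, 1,727,269 in favor — not approved.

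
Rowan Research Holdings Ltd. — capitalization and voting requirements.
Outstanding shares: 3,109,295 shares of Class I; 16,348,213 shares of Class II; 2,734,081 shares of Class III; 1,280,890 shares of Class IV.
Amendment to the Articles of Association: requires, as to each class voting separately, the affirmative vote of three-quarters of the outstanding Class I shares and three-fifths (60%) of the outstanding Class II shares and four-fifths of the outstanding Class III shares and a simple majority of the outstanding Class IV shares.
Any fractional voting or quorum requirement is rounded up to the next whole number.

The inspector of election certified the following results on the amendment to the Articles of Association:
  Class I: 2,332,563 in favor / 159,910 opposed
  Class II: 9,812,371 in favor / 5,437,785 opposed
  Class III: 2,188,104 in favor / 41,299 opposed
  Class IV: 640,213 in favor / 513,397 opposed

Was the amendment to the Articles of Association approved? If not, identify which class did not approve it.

Not approved — the Class IV shares did not give the required vote.

Class I: 3/4 of 3109295 = 2331971.25, rounded up to 2331972; 2,331,972 required, 2,332,563 in favor — approved.
Class II: 3/5 of 16348213 = 9808927.80, rounded up to 9808928; 9,808,928 required, 9,812,371 in favor — approved.
Class III: 4/5 of 2734081 = 2187264.80, rounded up to 2187265; 2,187,265 required, 2,188,104 in favor — approved.
Class IV: a majority of 1280890 is 640446; 640,446 required, 640,213 in favor — not approved.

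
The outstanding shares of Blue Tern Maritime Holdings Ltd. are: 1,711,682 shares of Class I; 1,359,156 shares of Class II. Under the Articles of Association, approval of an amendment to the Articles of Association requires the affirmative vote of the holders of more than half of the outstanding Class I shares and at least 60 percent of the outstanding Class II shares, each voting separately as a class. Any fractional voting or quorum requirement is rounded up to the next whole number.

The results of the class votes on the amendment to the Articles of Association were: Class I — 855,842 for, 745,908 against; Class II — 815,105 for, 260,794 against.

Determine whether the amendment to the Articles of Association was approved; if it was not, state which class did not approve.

Class I: a majority of 1711682 is 855842; 855,842 required, 855,842 in favor — approved.
Class II: 3/5 of 1359156 = 815493.60, rounded up to 815494; 815,494 required, 815,105 in favor — not approved.

Not approved — the Class II shares did not give the required vote.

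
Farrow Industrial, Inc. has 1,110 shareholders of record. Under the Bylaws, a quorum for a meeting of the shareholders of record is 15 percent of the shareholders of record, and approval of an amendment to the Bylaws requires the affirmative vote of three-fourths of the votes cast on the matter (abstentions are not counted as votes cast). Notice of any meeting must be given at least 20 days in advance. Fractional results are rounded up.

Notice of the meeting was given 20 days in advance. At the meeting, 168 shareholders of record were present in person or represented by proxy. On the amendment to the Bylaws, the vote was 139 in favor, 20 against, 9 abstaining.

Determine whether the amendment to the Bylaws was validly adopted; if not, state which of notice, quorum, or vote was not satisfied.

Notice: 20 days given; 20 required. Satisfied.
Quorum: 15% of 1,110 = 166.50, rounded up to 167; 168 present. Satisfied.
Vote: requires three-fourths of the votes cast (168 − 9 abstaining = 159); 3/4 of 159 = 119.25, rounded up to 120, so 120 needed; 139 in favor. Satisfied.

Valid — all requirements satisfied.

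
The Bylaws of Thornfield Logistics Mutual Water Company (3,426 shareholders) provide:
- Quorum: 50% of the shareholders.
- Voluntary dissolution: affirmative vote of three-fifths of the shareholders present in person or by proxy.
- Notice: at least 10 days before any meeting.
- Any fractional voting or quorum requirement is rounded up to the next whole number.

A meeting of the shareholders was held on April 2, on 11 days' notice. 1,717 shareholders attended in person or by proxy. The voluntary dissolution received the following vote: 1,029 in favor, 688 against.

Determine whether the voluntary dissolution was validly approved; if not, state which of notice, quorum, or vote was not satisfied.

Invalid — vote requirement not satisfied.

Notice: 11 days given; 10 required. Satisfied.
Quorum: 50% of 3,426 = 1,713; 1,717 present. Satisfied.
Vote: requires three-fifths of those present (1,717); 3/5 of 1717 = 1030.20, rounded up to 1031, so 1,031 needed; 1,029 in favor. Not satisfied.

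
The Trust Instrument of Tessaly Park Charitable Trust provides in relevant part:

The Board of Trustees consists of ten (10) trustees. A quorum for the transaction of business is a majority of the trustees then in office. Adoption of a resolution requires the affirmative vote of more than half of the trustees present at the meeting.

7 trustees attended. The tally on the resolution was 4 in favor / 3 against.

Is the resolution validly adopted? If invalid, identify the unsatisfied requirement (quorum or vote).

Valid — all requirements satisfied.

Quorum: 7 present; quorum is 6. Satisfied.
Vote: the resolution requires a majority of the trustees present (7). A majority of 7 is 4, so 4 affirmative votes are needed; 4 voted in favor. Satisfied.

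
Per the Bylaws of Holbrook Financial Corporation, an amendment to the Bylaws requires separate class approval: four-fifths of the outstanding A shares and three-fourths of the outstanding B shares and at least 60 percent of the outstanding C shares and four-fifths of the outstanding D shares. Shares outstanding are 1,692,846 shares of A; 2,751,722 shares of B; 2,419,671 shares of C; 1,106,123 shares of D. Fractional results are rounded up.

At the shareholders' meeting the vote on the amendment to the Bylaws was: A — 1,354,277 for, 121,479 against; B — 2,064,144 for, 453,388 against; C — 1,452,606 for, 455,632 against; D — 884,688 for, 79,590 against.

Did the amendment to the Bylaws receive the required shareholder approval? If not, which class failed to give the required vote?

Not approved — the D shares did not give the required vote.

A: 4/5 of 1692846 = 1354276.80, rounded up to 1354277; 1,354,277 required, 1,354,277 in favor — approved.
B: 3/4 of 2751722 = 2063791.50, rounded up to 2063792; 2,063,792 required, 2,064,144 in favor — approved.
C: 3/5 of 2419671 = 1451802.60, rounded up to 1451803; 1,451,803 required, 1,452,606 in favor — approved.
D: 4/5 of 1106123 = 884898.40, rounded up to 884899; 884,899 required, 884,688 in favor — not approved.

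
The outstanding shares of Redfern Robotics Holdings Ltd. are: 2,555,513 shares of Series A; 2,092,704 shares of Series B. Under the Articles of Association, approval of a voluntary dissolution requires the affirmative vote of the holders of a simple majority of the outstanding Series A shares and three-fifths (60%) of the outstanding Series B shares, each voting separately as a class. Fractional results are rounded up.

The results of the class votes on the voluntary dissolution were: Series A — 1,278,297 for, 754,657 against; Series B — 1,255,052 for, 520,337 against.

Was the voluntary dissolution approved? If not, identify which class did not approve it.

Not approved — the Series B shares did not give the required vote.

Series A: a majority of 2555513 is 1277757; 1,277,757 required, 1,278,297 in favor — approved.
Series B: 3/5 of 2092704 = 1255622.40, rounded up to 1255623; 1,255,623 required, 1,255,052 in favor — not approved.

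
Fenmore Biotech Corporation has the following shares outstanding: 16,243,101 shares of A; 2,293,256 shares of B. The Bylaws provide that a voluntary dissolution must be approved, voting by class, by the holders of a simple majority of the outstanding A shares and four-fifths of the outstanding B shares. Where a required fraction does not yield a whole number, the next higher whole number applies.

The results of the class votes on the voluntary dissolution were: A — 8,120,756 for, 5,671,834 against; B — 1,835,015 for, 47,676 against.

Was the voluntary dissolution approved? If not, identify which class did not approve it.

Not approved — the A shares did not give the required vote.

A: a majority of 16243101 is 8121551; 8,121,551 required, 8,120,756 in favor — not approved.
B: 4/5 of 2293256 = 1834604.80, rounded up to 1834605; 1,834,605 required, 1,835,015 in favor — approved.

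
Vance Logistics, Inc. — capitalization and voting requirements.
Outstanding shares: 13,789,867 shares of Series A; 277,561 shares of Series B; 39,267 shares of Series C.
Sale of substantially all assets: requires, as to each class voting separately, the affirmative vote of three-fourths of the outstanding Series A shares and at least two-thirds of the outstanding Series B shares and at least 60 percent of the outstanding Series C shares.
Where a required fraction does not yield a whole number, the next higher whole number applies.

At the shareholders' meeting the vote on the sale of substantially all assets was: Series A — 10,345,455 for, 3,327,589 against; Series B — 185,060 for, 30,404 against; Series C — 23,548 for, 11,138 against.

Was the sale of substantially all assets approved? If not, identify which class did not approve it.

Series A: 3/4 of 13789867 = 10342400.25, rounded up to 10342401; 10,342,401 required, 10,345,455 in favor — approved.
Series B: 2/3 of 277561 = 185040.67, rounded up to 185041; 185,041 required, 185,060 in favor — approved.
Series C: 3/5 of 39267 = 23560.20, rounded up to 23561; 23,561 required, 23,548 in favor — not approved.

Not approved — the Series C shares did not give the required vote.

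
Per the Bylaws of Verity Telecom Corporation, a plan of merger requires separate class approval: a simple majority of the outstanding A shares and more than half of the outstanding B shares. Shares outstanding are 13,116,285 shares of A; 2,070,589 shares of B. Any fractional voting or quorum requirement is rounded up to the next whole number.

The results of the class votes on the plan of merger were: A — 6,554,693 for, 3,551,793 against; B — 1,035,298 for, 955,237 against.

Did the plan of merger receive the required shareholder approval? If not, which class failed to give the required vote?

Not approved — the A shares did not give the required vote.

A: a majority of 13116285 is 6558143; 6,558,143 required, 6,554,693 in favor — not approved.
B: a majority of 2070589 is 1035295; 1,035,295 required, 1,035,298 in favor — approved.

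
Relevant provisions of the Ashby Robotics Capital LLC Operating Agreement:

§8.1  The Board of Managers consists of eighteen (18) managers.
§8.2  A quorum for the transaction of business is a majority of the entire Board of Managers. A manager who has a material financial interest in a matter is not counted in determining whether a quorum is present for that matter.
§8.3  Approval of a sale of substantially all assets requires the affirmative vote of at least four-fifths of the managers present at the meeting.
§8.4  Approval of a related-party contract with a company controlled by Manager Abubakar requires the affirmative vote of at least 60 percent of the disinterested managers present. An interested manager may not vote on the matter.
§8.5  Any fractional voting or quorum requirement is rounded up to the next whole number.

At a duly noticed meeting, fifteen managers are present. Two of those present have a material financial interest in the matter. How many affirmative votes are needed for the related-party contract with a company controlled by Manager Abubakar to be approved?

The related-party contract with a company controlled by Manager Abubakar requires three-fifths of the disinterested managers present (15 − 2 = 13).
3/5 of 13 = 7.80, rounded up to 8.

8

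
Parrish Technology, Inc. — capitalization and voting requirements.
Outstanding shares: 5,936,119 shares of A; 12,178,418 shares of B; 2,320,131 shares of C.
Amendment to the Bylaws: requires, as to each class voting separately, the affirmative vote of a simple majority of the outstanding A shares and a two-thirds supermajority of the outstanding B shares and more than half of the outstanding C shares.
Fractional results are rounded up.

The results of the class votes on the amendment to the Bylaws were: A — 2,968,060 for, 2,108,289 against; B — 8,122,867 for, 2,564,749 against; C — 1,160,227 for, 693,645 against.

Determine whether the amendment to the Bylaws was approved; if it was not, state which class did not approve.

A: a majority of 5936119 is 2968060; 2,968,060 required, 2,968,060 in favor — approved.
B: 2/3 of 12178418 = 8118945.33, rounded up to 8118946; 8,118,946 required, 8,122,867 in favor — approved.
C: a majority of 2320131 is 1160066; 1,160,066 required, 1,160,227 in favor — approved.

Approved — every class gave the required vote.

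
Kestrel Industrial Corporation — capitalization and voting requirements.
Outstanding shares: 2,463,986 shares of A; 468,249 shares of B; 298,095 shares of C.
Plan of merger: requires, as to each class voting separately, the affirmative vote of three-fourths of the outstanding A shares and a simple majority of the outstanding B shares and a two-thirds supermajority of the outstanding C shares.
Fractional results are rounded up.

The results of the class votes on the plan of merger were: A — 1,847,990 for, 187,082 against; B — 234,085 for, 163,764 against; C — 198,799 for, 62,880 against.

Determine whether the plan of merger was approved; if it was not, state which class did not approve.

A: 3/4 of 2463986 = 1847989.50, rounded up to 1847990; 1,847,990 required, 1,847,990 in favor — approved.
B: a majority of 468249 is 234125; 234,125 required, 234,085 in favor — not approved.
C: 2/3 of 298095 = 198730; 198,730 required, 198,799 in favor — approved.

Not approved — the B shares did not give the required vote.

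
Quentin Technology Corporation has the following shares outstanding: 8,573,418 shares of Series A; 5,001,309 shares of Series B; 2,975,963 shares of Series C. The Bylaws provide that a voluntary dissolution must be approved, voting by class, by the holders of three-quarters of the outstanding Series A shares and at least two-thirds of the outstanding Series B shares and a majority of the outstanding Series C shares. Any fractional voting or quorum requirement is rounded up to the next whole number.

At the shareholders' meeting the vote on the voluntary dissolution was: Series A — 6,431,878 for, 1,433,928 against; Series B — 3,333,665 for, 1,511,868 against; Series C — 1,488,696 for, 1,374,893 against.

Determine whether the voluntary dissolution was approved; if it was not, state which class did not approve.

Not approved — the Series B shares did not give the required vote.

Series A: 3/4 of 8573418 = 6430063.50, rounded up to 6430064; 6,430,064 required, 6,431,878 in favor — approved.
Series B: 2/3 of 5001309 = 3334206; 3,334,206 required, 3,333,665 in favor — not approved.
Series C: a majority of 2975963 is 1487982; 1,487,982 required, 1,488,696 in favor — approved.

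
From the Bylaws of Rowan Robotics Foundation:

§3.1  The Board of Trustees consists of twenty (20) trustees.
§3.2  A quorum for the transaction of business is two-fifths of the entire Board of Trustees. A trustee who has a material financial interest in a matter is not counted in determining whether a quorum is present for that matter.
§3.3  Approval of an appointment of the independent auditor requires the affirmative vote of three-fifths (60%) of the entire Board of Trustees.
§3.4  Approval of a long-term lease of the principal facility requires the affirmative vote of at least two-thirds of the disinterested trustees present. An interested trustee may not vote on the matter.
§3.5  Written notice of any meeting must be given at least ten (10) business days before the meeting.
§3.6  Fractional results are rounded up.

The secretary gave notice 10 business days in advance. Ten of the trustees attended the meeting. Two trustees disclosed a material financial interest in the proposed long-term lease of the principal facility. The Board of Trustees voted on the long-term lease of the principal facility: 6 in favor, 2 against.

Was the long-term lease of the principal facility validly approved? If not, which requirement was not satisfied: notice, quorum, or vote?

Notice: 10 business days given; 10 required (10 ≥ 10). Satisfied.
Quorum: 10 present, but the 2 interested trustees do not count, leaving 8. Quorum is 8. Satisfied.
Vote: the long-term lease of the principal facility requires two-thirds of the disinterested trustees present (10 − 2 = 8). 2/3 of 8 = 5.33, rounded up to 6, so 6 affirmative votes are needed; 6 voted in favor. Satisfied.

Valid — all requirements satisfied.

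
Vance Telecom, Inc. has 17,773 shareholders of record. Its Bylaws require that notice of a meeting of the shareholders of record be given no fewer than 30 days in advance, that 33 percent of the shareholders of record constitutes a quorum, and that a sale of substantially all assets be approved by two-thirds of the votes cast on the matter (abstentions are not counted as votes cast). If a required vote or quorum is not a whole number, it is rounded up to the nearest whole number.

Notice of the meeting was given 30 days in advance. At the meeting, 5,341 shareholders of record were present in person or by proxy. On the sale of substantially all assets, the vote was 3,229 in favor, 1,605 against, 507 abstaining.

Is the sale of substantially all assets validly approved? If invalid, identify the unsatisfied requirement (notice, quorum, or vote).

Invalid — quorum requirement not satisfied.

Notice: 30 days given; 30 required. Satisfied.
Quorum: 33% of 17,773 = 5,865.09, rounded up to 5,866; 5,341 present. Not satisfied.
Vote: requires two-thirds of the votes cast (5,341 − 507 abstaining = 4,834); 2/3 of 4834 = 3222.67, rounded up to 3223, so 3,223 needed; 3,229 in favor. Satisfied.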